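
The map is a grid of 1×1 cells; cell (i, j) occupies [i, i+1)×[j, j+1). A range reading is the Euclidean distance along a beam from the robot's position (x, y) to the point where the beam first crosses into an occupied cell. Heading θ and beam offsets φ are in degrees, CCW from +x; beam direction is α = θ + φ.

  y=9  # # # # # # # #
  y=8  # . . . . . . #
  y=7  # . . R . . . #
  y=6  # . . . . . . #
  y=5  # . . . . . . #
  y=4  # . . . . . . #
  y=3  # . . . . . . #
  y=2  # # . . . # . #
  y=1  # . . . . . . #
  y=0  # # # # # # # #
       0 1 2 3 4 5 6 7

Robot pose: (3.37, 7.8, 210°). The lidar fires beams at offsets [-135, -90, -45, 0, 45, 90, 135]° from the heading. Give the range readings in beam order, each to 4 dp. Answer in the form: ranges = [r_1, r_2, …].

ranges = [1.2423, 1.3856, 2.4536, 2.7366, 5.2933, 7.2600, 3.7581]

beam 1: φ=-135°, α=75°
  d=(0.2588,0.9659)  start (3,7)  tX=2.4341 tY=0.2071  stride 1/|dx|=3.8637 1/|dy|=1.0353
    cross y-line → (3,8), t=0.2071
    cross y-line → (3,9), t=1.2423 (wall)
  → r_1 = 1.2423
beam 2: φ=-90°, α=120°
  d=(-0.5000,0.8660)  start (3,7)  tX=0.7400 tY=0.2309  stride 1/|dx|=2.0000 1/|dy|=1.1547
    cross y-line → (3,8), t=0.2309
    cross x-line → (2,8), t=0.7400
    cross y-line → (2,9), t=1.3856 (wall)
  → r_2 = 1.3856
beam 3: φ=-45°, α=165°
  d=(-0.9659,0.2588)  start (3,7)  tX=0.3831 tY=0.7727  stride 1/|dx|=1.0353 1/|dy|=3.8637
    cross x-line → (2,7), t=0.3831
    cross y-line → (2,8), t=0.7727
    cross x-line → (1,8), t=1.4183
    cross x-line → (0,8), t=2.4536 (wall)
  → r_3 = 2.4536
beam 4: φ=0°, α=210°
  d=(-0.8660,-0.5000)  start (3,7)  tX=0.4272 tY=1.6000  stride 1/|dx|=1.1547 1/|dy|=2.0000
    cross x-line → (2,7), t=0.4272
    cross x-line → (1,7), t=1.5819
    cross y-line → (1,6), t=1.6000
    cross x-line → (0,6), t=2.7366 (wall)
  → r_4 = 2.7366
beam 5: φ=45°, α=255°
  d=(-0.2588,-0.9659)  start (3,7)  tX=1.4296 tY=0.8282  stride 1/|dx|=3.8637 1/|dy|=1.0353
    cross y-line → (3,6), t=0.8282
    cross x-line → (2,6), t=1.4296
    cross y-line → (2,5), t=1.8635
    cross y-line → (2,4), t=2.8988
    cross y-line → (2,3), t=3.9340
    cross y-line → (2,2), t=4.9693
    cross x-line → (1,2), t=5.2933 (wall)
  → r_5 = 5.2933
beam 6: φ=90°, α=300°
  d=(0.5000,-0.8660)  start (3,7)  tX=1.2600 tY=0.9238  stride 1/|dx|=2.0000 1/|dy|=1.1547
    cross y-line → (3,6), t=0.9238
    cross x-line → (4,6), t=1.2600
    cross y-line → (4,5), t=2.0785
    cross y-line → (4,4), t=3.2332
    cross x-line → (5,4), t=3.2600
    cross y-line → (5,3), t=4.3879
    cross x-line → (6,3), t=5.2600
    cross y-line → (6,2), t=5.5426
    cross y-line → (6,1), t=6.6973
    cross x-line → (7,1), t=7.2600 (wall)
  → r_6 = 7.2600
beam 7: φ=135°, α=345°
  d=(0.9659,-0.2588)  start (3,7)  tX=0.6522 tY=3.0910  stride 1/|dx|=1.0353 1/|dy|=3.8637
    cross x-line → (4,7), t=0.6522
    cross x-line → (5,7), t=1.6875
    cross x-line → (6,7), t=2.7228
    cross y-line → (6,6), t=3.0910
    cross x-line → (7,6), t=3.7581 (wall)
  → r_7 = 3.7581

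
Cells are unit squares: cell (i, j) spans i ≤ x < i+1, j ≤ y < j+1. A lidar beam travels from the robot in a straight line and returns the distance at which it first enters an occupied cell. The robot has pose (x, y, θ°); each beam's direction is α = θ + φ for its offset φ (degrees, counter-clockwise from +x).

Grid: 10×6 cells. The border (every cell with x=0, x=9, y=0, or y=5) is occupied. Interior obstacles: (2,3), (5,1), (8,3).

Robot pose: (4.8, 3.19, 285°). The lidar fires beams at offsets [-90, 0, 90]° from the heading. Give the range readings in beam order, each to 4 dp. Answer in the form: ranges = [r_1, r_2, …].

beam 1: φ=-90°, α=195°
  direction (-0.9659, -0.2588); cell (4,3); t to first gridline: x 0.8282, y 0.7341 (then +1.0353 / +3.8637)
    (4,2) via y @ 0.7341
    (3,2) via x @ 0.8282
    (2,2) via x @ 1.8635
    (1,2) via x @ 2.8988
    (0,2) via x @ 3.9340  # hit
  → r_1 = 3.9340
beam 2: φ=0°, α=285°
  direction (0.2588, -0.9659); cell (4,3); t to first gridline: x 0.7727, y 0.1967 (then +3.8637 / +1.0353)
    (4,2) via y @ 0.1967
    (5,2) via x @ 0.7727
    (5,1) via y @ 1.2320  # hit
  → r_2 = 1.2320
beam 3: φ=90°, α=15°
  direction (0.9659, 0.2588); cell (4,3); t to first gridline: x 0.2071, y 3.1296 (then +1.0353 / +3.8637)
    (5,3) via x @ 0.2071
    (6,3) via x @ 1.2423
    (7,3) via x @ 2.2776
    (7,4) via y @ 3.1296
    (8,4) via x @ 3.3129
    (9,4) via x @ 4.3482  # hit
  → r_3 = 4.3482

ranges = [3.9340, 1.2320, 4.3482]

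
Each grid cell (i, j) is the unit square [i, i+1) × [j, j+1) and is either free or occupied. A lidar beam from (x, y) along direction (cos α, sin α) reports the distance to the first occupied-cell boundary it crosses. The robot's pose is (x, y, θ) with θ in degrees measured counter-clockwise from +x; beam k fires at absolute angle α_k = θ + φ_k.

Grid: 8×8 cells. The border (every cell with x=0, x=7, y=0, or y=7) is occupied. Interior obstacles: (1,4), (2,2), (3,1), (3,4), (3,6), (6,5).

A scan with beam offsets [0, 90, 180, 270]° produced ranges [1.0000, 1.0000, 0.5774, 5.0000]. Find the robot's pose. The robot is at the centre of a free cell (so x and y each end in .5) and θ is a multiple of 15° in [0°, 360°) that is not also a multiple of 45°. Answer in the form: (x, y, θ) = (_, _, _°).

Candidates: 30 free-cell centres × 16 headings = 480 poses. Raycast each; keep the one whose scan matches to 4 dp.
  (1.5, 6.5, 150°): beam 1 = 0.5774 ≠ 1.0000 ✗
  (1.5, 3.5, 345°): beam 1 = 5.6940 ≠ 1.0000 ✗
  (5.5, 2.5, 15°): beam 1 = 1.5529 ≠ 1.0000 ✗
  …
  (2.5, 3.5, 60°): r_1=1.0000, r_2=1.0000, r_3=0.5774, r_4=5.0000 — all match ✓
No second candidate reproduces the full scan.

(x, y, θ) = (2.5, 3.5, 60°)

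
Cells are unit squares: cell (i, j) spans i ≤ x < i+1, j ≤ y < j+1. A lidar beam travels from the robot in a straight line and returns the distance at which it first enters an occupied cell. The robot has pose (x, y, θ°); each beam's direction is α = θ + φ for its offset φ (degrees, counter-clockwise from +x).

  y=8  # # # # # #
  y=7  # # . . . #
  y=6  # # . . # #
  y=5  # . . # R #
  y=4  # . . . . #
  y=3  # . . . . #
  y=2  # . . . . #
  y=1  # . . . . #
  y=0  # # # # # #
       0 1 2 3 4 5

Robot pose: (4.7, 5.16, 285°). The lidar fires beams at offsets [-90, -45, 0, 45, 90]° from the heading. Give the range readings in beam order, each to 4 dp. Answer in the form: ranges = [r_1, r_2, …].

ranges = [3.8305, 4.8036, 1.1591, 0.3464, 0.3106]

beam 1: φ=-90°, α=195°
  direction (-0.9659, -0.2588); cell (4,5); t to first gridline: x 0.7247, y 0.6182 (then +1.0353 / +3.8637)
    (4,4) via y @ 0.6182
    (3,4) via x @ 0.7247
    (2,4) via x @ 1.7600
    (1,4) via x @ 2.7952
    (0,4) via x @ 3.8305  # hit
  → r_1 = 3.8305
beam 2: φ=-45°, α=240°
  direction (-0.5000, -0.8660); cell (4,5); t to first gridline: x 1.4000, y 0.1848 (then +2.0000 / +1.1547)
    (4,4) via y @ 0.1848
    (4,3) via y @ 1.3395
    (3,3) via x @ 1.4000
    (3,2) via y @ 2.4942
    (2,2) via x @ 3.4000
    (2,1) via y @ 3.6489
    (2,0) via y @ 4.8036  # hit
  → r_2 = 4.8036
beam 3: φ=0°, α=285°
  direction (0.2588, -0.9659); cell (4,5); t to first gridline: x 1.1591, y 0.1656 (then +3.8637 / +1.0353)
    (4,4) via y @ 0.1656
    (5,4) via x @ 1.1591  # hit
  → r_3 = 1.1591
beam 4: φ=45°, α=330°
  direction (0.8660, -0.5000); cell (4,5); t to first gridline: x 0.3464, y 0.3200 (then +1.1547 / +2.0000)
    (4,4) via y @ 0.3200
    (5,4) via x @ 0.3464  # hit
  → r_4 = 0.3464
beam 5: φ=90°, α=15°
  direction (0.9659, 0.2588); cell (4,5); t to first gridline: x 0.3106, y 3.2455 (then +1.0353 / +3.8637)
    (5,5) via x @ 0.3106  # hit
  → r_5 = 0.3106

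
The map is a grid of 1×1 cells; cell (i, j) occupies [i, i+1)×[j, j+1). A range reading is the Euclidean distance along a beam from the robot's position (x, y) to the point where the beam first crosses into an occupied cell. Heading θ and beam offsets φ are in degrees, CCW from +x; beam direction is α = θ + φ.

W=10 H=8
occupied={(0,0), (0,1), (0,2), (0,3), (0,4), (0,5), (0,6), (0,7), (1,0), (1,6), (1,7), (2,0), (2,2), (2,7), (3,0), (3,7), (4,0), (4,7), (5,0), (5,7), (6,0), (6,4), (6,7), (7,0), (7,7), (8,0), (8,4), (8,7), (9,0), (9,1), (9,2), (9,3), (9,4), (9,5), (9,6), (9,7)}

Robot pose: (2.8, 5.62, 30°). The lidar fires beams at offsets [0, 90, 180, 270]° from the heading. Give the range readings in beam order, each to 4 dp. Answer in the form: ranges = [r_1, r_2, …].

beam 1: φ=0°, α=30°
  direction (0.8660, 0.5000); cell (2,5); t to first gridline: x 0.2309, y 0.7600 (then +1.1547 / +2.0000)
    (3,5) via x @ 0.2309
    (3,6) via y @ 0.7600
    (4,6) via x @ 1.3856
    (5,6) via x @ 2.5403
    (5,7) via y @ 2.7600  # hit
  → r_1 = 2.7600
beam 2: φ=90°, α=120°
  direction (-0.5000, 0.8660); cell (2,5); t to first gridline: x 1.6000, y 0.4388 (then +2.0000 / +1.1547)
    (2,6) via y @ 0.4388
    (2,7) via y @ 1.5935  # hit
  → r_2 = 1.5935
beam 3: φ=180°, α=210°
  direction (-0.8660, -0.5000); cell (2,5); t to first gridline: x 0.9238, y 1.2400 (then +1.1547 / +2.0000)
    (1,5) via x @ 0.9238
    (1,4) via y @ 1.2400
    (0,4) via x @ 2.0785  # hit
  → r_3 = 2.0785
beam 4: φ=270°, α=300°
  direction (0.5000, -0.8660); cell (2,5); t to first gridline: x 0.4000, y 0.7159 (then +2.0000 / +1.1547)
    (3,5) via x @ 0.4000
    (3,4) via y @ 0.7159
    (3,3) via y @ 1.8706
    (4,3) via x @ 2.4000
    (4,2) via y @ 3.0253
    (4,1) via y @ 4.1800
    (5,1) via x @ 4.4000
    (5,0) via y @ 5.3347  # hit
  → r_4 = 5.3347

ranges = [2.7600, 1.5935, 2.0785, 5.3347]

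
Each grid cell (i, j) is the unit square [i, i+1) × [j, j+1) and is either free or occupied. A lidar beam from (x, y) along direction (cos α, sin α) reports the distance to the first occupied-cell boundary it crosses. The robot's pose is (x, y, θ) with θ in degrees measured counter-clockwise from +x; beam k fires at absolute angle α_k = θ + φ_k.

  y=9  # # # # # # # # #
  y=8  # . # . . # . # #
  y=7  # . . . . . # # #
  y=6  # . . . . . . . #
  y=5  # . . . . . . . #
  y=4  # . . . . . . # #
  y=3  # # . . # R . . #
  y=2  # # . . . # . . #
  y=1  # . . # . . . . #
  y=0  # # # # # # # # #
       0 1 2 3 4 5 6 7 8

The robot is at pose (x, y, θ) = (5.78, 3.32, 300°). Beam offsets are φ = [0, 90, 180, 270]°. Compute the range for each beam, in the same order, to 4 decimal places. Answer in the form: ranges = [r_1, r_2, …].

beam 1: φ=0°, α=300°
  dir = (cos 300°, sin 300°) = (0.5000, -0.8660); from cell (5,3)
  next x-line at t=0.4400, next y-line at t=0.3695; Δt_x=2.0000, Δt_y=1.1547
    y: enter (5,2) at t=0.3695 ← occupied
  → r_1 = 0.3695
beam 2: φ=90°, α=30°
  dir = (cos 30°, sin 30°) = (0.8660, 0.5000); from cell (5,3)
  next x-line at t=0.2540, next y-line at t=1.3600; Δt_x=1.1547, Δt_y=2.0000
    x: enter (6,3) at t=0.2540
    y: enter (6,4) at t=1.3600
    x: enter (7,4) at t=1.4087 ← occupied
  → r_2 = 1.4087
beam 3: φ=180°, α=120°
  dir = (cos 120°, sin 120°) = (-0.5000, 0.8660); from cell (5,3)
  next x-line at t=1.5600, next y-line at t=0.7852; Δt_x=2.0000, Δt_y=1.1547
    y: enter (5,4) at t=0.7852
    x: enter (4,4) at t=1.5600
    y: enter (4,5) at t=1.9399
    y: enter (4,6) at t=3.0946
    x: enter (3,6) at t=3.5600
    y: enter (3,7) at t=4.2493
    y: enter (3,8) at t=5.4040
    x: enter (2,8) at t=5.5600 ← occupied
  → r_3 = 5.5600
beam 4: φ=270°, α=210°
  dir = (cos 210°, sin 210°) = (-0.8660, -0.5000); from cell (5,3)
  next x-line at t=0.9007, next y-line at t=0.6400; Δt_x=1.1547, Δt_y=2.0000
    y: enter (5,2) at t=0.6400 ← occupied
  → r_4 = 0.6400

ranges = [0.3695, 1.4087, 5.5600, 0.6400]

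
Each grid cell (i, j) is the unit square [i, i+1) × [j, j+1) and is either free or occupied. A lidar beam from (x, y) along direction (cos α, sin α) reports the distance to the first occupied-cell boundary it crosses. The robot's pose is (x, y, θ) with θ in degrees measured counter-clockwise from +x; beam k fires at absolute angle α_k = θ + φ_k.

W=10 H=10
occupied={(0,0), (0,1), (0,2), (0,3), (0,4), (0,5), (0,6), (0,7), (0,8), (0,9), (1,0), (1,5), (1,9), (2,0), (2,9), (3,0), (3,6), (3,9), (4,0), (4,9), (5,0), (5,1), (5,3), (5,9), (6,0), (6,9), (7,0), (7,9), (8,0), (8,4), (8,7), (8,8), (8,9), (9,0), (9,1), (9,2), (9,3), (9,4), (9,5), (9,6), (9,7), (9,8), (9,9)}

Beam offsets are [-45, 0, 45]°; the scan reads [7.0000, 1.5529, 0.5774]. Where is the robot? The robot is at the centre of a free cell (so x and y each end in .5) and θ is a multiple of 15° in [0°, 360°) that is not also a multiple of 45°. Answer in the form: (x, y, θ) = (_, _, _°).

(x, y, θ) = (7.5, 1.5, 195°)

Enumerate (i+0.5, j+0.5, θ) over the 57 free cells and 16 admissible headings. For each, cast all 3 beams and compare to the given ranges.
  (7.5, 1.5, 30°): beam 1 = 1.5529 ≠ 7.0000 ✗
  (6.5, 7.5, 330°): beam 1 = 6.7293 ≠ 7.0000 ✗
  (3.5, 7.5, 300°): beam 1 = 0.5176 ≠ 7.0000 ✗
  (6.5, 7.5, 285°): beam 1 = 7.5056 ≠ 7.0000 ✗
  …
  (7.5, 1.5, 195°): r_1=7.0000, r_2=1.5529, r_3=0.5774 — all match ✓
Only this pose fits every beam.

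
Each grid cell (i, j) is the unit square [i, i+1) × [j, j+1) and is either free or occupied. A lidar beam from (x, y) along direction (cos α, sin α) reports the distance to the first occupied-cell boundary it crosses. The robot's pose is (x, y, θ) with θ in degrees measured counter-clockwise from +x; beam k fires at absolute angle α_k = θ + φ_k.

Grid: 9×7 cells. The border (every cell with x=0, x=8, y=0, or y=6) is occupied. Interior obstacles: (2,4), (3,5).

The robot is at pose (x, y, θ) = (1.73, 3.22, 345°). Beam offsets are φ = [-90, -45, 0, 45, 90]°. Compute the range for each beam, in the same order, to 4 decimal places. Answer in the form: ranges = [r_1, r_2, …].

beam 1: φ=-90°, α=255°
  cosα=-0.2588 sinα=-0.9659 | (1,3) | tMaxX 2.8205 tMaxY 0.2278 | tΔX 3.8637 tΔY 1.0353
    t=0.2278 [y] (1,2)
    t=1.2630 [y] (1,1)
    t=2.2983 [y] (1,0) — stop
  → r_1 = 2.2983
beam 2: φ=-45°, α=300°
  cosα=0.5000 sinα=-0.8660 | (1,3) | tMaxX 0.5400 tMaxY 0.2540 | tΔX 2.0000 tΔY 1.1547
    t=0.2540 [y] (1,2)
    t=0.5400 [x] (2,2)
    t=1.4087 [y] (2,1)
    t=2.5400 [x] (3,1)
    t=2.5634 [y] (3,0) — stop
  → r_2 = 2.5634
beam 3: φ=0°, α=345°
  cosα=0.9659 sinα=-0.2588 | (1,3) | tMaxX 0.2795 tMaxY 0.8500 | tΔX 1.0353 tΔY 3.8637
    t=0.2795 [x] (2,3)
    t=0.8500 [y] (2,2)
    t=1.3148 [x] (3,2)
    t=2.3501 [x] (4,2)
    t=3.3854 [x] (5,2)
    t=4.4206 [x] (6,2)
    t=4.7137 [y] (6,1)
    t=5.4559 [x] (7,1)
    t=6.4912 [x] (8,1) — stop
  → r_3 = 6.4912
beam 4: φ=45°, α=30°
  cosα=0.8660 sinα=0.5000 | (1,3) | tMaxX 0.3118 tMaxY 1.5600 | tΔX 1.1547 tΔY 2.0000
    t=0.3118 [x] (2,3)
    t=1.4665 [x] (3,3)
    t=1.5600 [y] (3,4)
    t=2.6212 [x] (4,4)
    t=3.5600 [y] (4,5)
    t=3.7759 [x] (5,5)
    t=4.9306 [x] (6,5)
    t=5.5600 [y] (6,6) — stop
  → r_4 = 5.5600
beam 5: φ=90°, α=75°
  cosα=0.2588 sinα=0.9659 | (1,3) | tMaxX 1.0432 tMaxY 0.8075 | tΔX 3.8637 tΔY 1.0353
    t=0.8075 [y] (1,4)
    t=1.0432 [x] (2,4) — stop
  → r_5 = 1.0432

ranges = [2.2983, 2.5634, 6.4912, 5.5600, 1.0432]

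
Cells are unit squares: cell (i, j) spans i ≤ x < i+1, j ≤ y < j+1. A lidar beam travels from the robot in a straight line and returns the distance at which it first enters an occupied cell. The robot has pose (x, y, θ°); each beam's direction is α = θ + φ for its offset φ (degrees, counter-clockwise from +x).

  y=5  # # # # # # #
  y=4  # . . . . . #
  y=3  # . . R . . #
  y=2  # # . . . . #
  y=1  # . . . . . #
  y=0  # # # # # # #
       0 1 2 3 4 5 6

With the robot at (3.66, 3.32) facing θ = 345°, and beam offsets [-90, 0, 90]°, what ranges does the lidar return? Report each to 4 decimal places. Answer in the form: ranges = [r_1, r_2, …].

ranges = [2.4018, 2.4225, 1.7393]

beam 1: φ=-90°, α=255°
  cosα=-0.2588 sinα=-0.9659 | (3,3) | tMaxX 2.5500 tMaxY 0.3313 | tΔX 3.8637 tΔY 1.0353
    t=0.3313 [y] (3,2)
    t=1.3666 [y] (3,1)
    t=2.4018 [y] (3,0) — stop
  → r_1 = 2.4018
beam 2: φ=0°, α=345°
  cosα=0.9659 sinα=-0.2588 | (3,3) | tMaxX 0.3520 tMaxY 1.2364 | tΔX 1.0353 tΔY 3.8637
    t=0.3520 [x] (4,3)
    t=1.2364 [y] (4,2)
    t=1.3873 [x] (5,2)
    t=2.4225 [x] (6,2) — stop
  → r_2 = 2.4225
beam 3: φ=90°, α=75°
  cosα=0.2588 sinα=0.9659 | (3,3) | tMaxX 1.3137 tMaxY 0.7040 | tΔX 3.8637 tΔY 1.0353
    t=0.7040 [y] (3,4)
    t=1.3137 [x] (4,4)
    t=1.7393 [y] (4,5) — stop
  → r_3 = 1.7393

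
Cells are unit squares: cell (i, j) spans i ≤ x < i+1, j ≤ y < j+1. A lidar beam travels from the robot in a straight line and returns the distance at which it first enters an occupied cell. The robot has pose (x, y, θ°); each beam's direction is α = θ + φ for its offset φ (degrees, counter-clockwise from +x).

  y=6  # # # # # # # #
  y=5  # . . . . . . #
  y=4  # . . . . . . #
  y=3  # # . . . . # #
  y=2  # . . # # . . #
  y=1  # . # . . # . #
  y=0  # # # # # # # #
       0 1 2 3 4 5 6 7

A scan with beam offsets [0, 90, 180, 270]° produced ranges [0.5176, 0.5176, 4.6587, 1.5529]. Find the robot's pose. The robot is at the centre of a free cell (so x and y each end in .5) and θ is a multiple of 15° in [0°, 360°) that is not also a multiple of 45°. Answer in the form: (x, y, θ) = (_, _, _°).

Enumerate (i+0.5, j+0.5, θ) over the 24 free cells and 16 admissible headings. For each, cast all 4 beams and compare to the given ranges.
  (1.5, 1.5, 285°): beam 3 = 1.5529 ≠ 4.6587 ✗
  (5.5, 2.5, 120°): beam 1 = 4.0415 ≠ 0.5176 ✗
  (5.5, 4.5, 255°): beam 1 = 1.9319 ≠ 0.5176 ✗
  …
  (1.5, 4.5, 165°): r_1=0.5176, r_2=0.5176, r_3=4.6587, r_4=1.5529 — all match ✓
Only this pose fits every beam.

(x, y, θ) = (1.5, 4.5, 165°)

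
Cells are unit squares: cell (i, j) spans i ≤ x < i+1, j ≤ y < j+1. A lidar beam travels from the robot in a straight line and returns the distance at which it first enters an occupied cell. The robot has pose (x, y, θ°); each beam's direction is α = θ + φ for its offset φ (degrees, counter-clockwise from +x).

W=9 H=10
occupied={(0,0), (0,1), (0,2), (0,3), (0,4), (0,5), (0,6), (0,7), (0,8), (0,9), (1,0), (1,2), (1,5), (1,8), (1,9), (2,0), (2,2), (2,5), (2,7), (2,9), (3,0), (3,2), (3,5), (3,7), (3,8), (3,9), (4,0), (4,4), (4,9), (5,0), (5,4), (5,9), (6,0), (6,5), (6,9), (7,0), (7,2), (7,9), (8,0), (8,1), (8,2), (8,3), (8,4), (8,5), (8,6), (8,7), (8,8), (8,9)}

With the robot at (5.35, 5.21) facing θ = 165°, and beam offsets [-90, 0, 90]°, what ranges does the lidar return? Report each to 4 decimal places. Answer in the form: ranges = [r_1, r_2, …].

beam 1: φ=-90°, α=75°
  dir = (cos 75°, sin 75°) = (0.2588, 0.9659); from cell (5,5)
  next x-line at t=2.5114, next y-line at t=0.8179; Δt_x=3.8637, Δt_y=1.0353
    y: enter (5,6) at t=0.8179
    y: enter (5,7) at t=1.8531
    x: enter (6,7) at t=2.5114
    y: enter (6,8) at t=2.8884
    y: enter (6,9) at t=3.9237 ← occupied
  → r_1 = 3.9237
beam 2: φ=0°, α=165°
  dir = (cos 165°, sin 165°) = (-0.9659, 0.2588); from cell (5,5)
  next x-line at t=0.3623, next y-line at t=3.0523; Δt_x=1.0353, Δt_y=3.8637
    x: enter (4,5) at t=0.3623
    x: enter (3,5) at t=1.3976 ← occupied
  → r_2 = 1.3976
beam 3: φ=90°, α=255°
  dir = (cos 255°, sin 255°) = (-0.2588, -0.9659); from cell (5,5)
  next x-line at t=1.3523, next y-line at t=0.2174; Δt_x=3.8637, Δt_y=1.0353
    y: enter (5,4) at t=0.2174 ← occupied
  → r_3 = 0.2174

ranges = [3.9237, 1.3976, 0.2174]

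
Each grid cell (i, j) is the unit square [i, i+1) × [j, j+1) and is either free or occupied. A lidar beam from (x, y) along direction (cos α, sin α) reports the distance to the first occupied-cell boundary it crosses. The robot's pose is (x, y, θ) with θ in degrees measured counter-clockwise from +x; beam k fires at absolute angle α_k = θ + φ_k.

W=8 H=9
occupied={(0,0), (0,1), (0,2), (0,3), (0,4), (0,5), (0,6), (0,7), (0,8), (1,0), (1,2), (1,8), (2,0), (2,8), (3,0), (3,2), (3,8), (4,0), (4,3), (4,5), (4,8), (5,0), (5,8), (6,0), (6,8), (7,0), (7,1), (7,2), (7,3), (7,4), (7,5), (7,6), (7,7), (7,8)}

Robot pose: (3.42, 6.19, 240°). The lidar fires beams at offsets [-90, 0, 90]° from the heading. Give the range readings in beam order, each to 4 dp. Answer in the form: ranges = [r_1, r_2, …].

beam 1: φ=-90°, α=150°
  d=(-0.8660,0.5000)  start (3,6)  tX=0.4850 tY=1.6200  stride 1/|dx|=1.1547 1/|dy|=2.0000
    cross x-line → (2,6), t=0.4850
    cross y-line → (2,7), t=1.6200
    cross x-line → (1,7), t=1.6397
    cross x-line → (0,7), t=2.7944 (wall)
  → r_1 = 2.7944
beam 2: φ=0°, α=240°
  d=(-0.5000,-0.8660)  start (3,6)  tX=0.8400 tY=0.2194  stride 1/|dx|=2.0000 1/|dy|=1.1547
    cross y-line → (3,5), t=0.2194
    cross x-line → (2,5), t=0.8400
    cross y-line → (2,4), t=1.3741
    cross y-line → (2,3), t=2.5288
    cross x-line → (1,3), t=2.8400
    cross y-line → (1,2), t=3.6835 (wall)
  → r_2 = 3.6835
beam 3: φ=90°, α=330°
  d=(0.8660,-0.5000)  start (3,6)  tX=0.6697 tY=0.3800  stride 1/|dx|=1.1547 1/|dy|=2.0000
    cross y-line → (3,5), t=0.3800
    cross x-line → (4,5), t=0.6697 (wall)
  → r_3 = 0.6697

ranges = [2.7944, 3.6835, 0.6697]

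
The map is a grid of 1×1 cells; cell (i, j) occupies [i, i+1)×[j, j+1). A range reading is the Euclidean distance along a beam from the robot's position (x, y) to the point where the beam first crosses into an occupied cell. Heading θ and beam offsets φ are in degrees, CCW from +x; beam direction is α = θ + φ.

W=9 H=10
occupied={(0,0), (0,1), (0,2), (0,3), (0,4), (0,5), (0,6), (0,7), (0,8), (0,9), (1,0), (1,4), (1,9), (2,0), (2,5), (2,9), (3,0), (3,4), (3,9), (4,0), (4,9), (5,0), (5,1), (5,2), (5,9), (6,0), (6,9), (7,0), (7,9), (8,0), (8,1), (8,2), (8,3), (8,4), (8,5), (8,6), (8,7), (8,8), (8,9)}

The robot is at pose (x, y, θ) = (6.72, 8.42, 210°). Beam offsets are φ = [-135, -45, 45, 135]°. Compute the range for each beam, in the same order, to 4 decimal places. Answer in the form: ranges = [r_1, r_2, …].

ranges = [0.6005, 2.2409, 5.6112, 1.3252]

beam 1: φ=-135°, α=75°
  d=(0.2588,0.9659)  start (6,8)  tX=1.0818 tY=0.6005  stride 1/|dx|=3.8637 1/|dy|=1.0353
    cross y-line → (6,9), t=0.6005 (wall)
  → r_1 = 0.6005
beam 2: φ=-45°, α=165°
  d=(-0.9659,0.2588)  start (6,8)  tX=0.7454 tY=2.2409  stride 1/|dx|=1.0353 1/|dy|=3.8637
    cross x-line → (5,8), t=0.7454
    cross x-line → (4,8), t=1.7807
    cross y-line → (4,9), t=2.2409 (wall)
  → r_2 = 2.2409
beam 3: φ=45°, α=255°
  d=(-0.2588,-0.9659)  start (6,8)  tX=2.7819 tY=0.4348  stride 1/|dx|=3.8637 1/|dy|=1.0353
    cross y-line → (6,7), t=0.4348
    cross y-line → (6,6), t=1.4701
    cross y-line → (6,5), t=2.5054
    cross x-line → (5,5), t=2.7819
    cross y-line → (5,4), t=3.5406
    cross y-line → (5,3), t=4.5759
    cross y-line → (5,2), t=5.6112 (wall)
  → r_3 = 5.6112
beam 4: φ=135°, α=345°
  d=(0.9659,-0.2588)  start (6,8)  tX=0.2899 tY=1.6228  stride 1/|dx|=1.0353 1/|dy|=3.8637
    cross x-line → (7,8), t=0.2899
    cross x-line → (8,8), t=1.3252 (wall)
  → r_4 = 1.3252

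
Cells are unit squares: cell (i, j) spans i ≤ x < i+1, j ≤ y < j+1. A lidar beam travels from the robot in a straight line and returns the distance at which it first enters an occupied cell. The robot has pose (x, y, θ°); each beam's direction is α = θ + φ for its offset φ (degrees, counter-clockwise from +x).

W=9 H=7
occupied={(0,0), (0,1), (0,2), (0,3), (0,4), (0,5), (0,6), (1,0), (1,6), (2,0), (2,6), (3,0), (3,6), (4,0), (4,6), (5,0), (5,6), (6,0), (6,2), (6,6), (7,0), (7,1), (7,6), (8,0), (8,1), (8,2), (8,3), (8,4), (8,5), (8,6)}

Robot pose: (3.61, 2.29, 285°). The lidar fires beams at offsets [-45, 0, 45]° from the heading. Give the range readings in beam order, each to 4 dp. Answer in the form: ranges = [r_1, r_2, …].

ranges = [1.4896, 1.3355, 2.5800]

beam 1: φ=-45°, α=240°
  d=(-0.5000,-0.8660)  start (3,2)  tX=1.2200 tY=0.3349  stride 1/|dx|=2.0000 1/|dy|=1.1547
    cross y-line → (3,1), t=0.3349
    cross x-line → (2,1), t=1.2200
    cross y-line → (2,0), t=1.4896 (wall)
  → r_1 = 1.4896
beam 2: φ=0°, α=285°
  d=(0.2588,-0.9659)  start (3,2)  tX=1.5068 tY=0.3002  stride 1/|dx|=3.8637 1/|dy|=1.0353
    cross y-line → (3,1), t=0.3002
    cross y-line → (3,0), t=1.3355 (wall)
  → r_2 = 1.3355
beam 3: φ=45°, α=330°
  d=(0.8660,-0.5000)  start (3,2)  tX=0.4503 tY=0.5800  stride 1/|dx|=1.1547 1/|dy|=2.0000
    cross x-line → (4,2), t=0.4503
    cross y-line → (4,1), t=0.5800
    cross x-line → (5,1), t=1.6050
    cross y-line → (5,0), t=2.5800 (wall)
  → r_3 = 2.5800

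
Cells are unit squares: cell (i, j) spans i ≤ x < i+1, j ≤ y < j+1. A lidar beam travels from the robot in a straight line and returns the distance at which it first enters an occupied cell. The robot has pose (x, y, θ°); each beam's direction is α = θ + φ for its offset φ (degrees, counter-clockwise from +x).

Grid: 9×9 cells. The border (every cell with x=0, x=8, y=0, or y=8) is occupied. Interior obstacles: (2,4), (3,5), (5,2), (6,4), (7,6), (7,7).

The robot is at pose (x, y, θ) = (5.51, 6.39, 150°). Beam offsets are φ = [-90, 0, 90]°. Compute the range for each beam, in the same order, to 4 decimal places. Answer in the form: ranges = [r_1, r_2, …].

ranges = [1.8591, 3.2200, 6.2238]

beam 1: φ=-90°, α=60°
  cosα=0.5000 sinα=0.8660 | (5,6) | tMaxX 0.9800 tMaxY 0.7044 | tΔX 2.0000 tΔY 1.1547
    t=0.7044 [y] (5,7)
    t=0.9800 [x] (6,7)
    t=1.8591 [y] (6,8) — stop
  → r_1 = 1.8591
beam 2: φ=0°, α=150°
  cosα=-0.8660 sinα=0.5000 | (5,6) | tMaxX 0.5889 tMaxY 1.2200 | tΔX 1.1547 tΔY 2.0000
    t=0.5889 [x] (4,6)
    t=1.2200 [y] (4,7)
    t=1.7436 [x] (3,7)
    t=2.8983 [x] (2,7)
    t=3.2200 [y] (2,8) — stop
  → r_2 = 3.2200
beam 3: φ=90°, α=240°
  cosα=-0.5000 sinα=-0.8660 | (5,6) | tMaxX 1.0200 tMaxY 0.4503 | tΔX 2.0000 tΔY 1.1547
    t=0.4503 [y] (5,5)
    t=1.0200 [x] (4,5)
    t=1.6050 [y] (4,4)
    t=2.7597 [y] (4,3)
    t=3.0200 [x] (3,3)
    t=3.9144 [y] (3,2)
    t=5.0200 [x] (2,2)
    t=5.0691 [y] (2,1)
    t=6.2238 [y] (2,0) — stop
  → r_3 = 6.2238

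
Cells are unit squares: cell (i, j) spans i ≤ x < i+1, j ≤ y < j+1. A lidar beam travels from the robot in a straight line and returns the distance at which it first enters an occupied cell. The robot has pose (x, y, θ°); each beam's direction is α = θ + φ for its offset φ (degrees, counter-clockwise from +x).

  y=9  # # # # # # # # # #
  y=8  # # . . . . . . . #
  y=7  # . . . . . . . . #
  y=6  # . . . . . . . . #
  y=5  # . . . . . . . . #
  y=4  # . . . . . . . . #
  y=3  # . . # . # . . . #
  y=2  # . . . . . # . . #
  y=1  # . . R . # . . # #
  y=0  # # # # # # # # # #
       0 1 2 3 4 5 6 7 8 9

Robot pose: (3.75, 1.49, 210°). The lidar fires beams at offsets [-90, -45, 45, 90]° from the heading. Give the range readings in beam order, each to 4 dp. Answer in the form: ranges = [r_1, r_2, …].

ranges = [5.5000, 2.8470, 0.5073, 0.5658]

beam 1: φ=-90°, α=120°
  d=(-0.5000,0.8660)  start (3,1)  tX=1.5000 tY=0.5889  stride 1/|dx|=2.0000 1/|dy|=1.1547
    cross y-line → (3,2), t=0.5889
    cross x-line → (2,2), t=1.5000
    cross y-line → (2,3), t=1.7436
    cross y-line → (2,4), t=2.8983
    cross x-line → (1,4), t=3.5000
    cross y-line → (1,5), t=4.0530
    cross y-line → (1,6), t=5.2077
    cross x-line → (0,6), t=5.5000 (wall)
  → r_1 = 5.5000
beam 2: φ=-45°, α=165°
  d=(-0.9659,0.2588)  start (3,1)  tX=0.7765 tY=1.9705  stride 1/|dx|=1.0353 1/|dy|=3.8637
    cross x-line → (2,1), t=0.7765
    cross x-line → (1,1), t=1.8117
    cross y-line → (1,2), t=1.9705
    cross x-line → (0,2), t=2.8470 (wall)
  → r_2 = 2.8470
beam 3: φ=45°, α=255°
  d=(-0.2588,-0.9659)  start (3,1)  tX=2.8978 tY=0.5073  stride 1/|dx|=3.8637 1/|dy|=1.0353
    cross y-line → (3,0), t=0.5073 (wall)
  → r_3 = 0.5073
beam 4: φ=90°, α=300°
  d=(0.5000,-0.8660)  start (3,1)  tX=0.5000 tY=0.5658  stride 1/|dx|=2.0000 1/|dy|=1.1547
    cross x-line → (4,1), t=0.5000
    cross y-line → (4,0), t=0.5658 (wall)
  → r_4 = 0.5658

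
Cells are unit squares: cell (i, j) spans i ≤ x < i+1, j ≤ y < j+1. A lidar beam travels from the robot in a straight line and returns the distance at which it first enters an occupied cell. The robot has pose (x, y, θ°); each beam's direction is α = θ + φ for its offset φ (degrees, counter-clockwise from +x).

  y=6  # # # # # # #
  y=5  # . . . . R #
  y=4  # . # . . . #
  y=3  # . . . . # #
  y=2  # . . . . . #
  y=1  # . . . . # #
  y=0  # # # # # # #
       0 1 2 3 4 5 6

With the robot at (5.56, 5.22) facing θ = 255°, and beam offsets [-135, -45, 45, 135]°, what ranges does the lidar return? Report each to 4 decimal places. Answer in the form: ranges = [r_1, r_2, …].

ranges = [0.9007, 5.2654, 0.8800, 0.5081]

beam 1: φ=-135°, α=120°
  cosα=-0.5000 sinα=0.8660 | (5,5) | tMaxX 1.1200 tMaxY 0.9007 | tΔX 2.0000 tΔY 1.1547
    t=0.9007 [y] (5,6) — stop
  → r_1 = 0.9007
beam 2: φ=-45°, α=210°
  cosα=-0.8660 sinα=-0.5000 | (5,5) | tMaxX 0.6466 tMaxY 0.4400 | tΔX 1.1547 tΔY 2.0000
    t=0.4400 [y] (5,4)
    t=0.6466 [x] (4,4)
    t=1.8013 [x] (3,4)
    t=2.4400 [y] (3,3)
    t=2.9560 [x] (2,3)
    t=4.1107 [x] (1,3)
    t=4.4400 [y] (1,2)
    t=5.2654 [x] (0,2) — stop
  → r_2 = 5.2654
beam 3: φ=45°, α=300°
  cosα=0.5000 sinα=-0.8660 | (5,5) | tMaxX 0.8800 tMaxY 0.2540 | tΔX 2.0000 tΔY 1.1547
    t=0.2540 [y] (5,4)
    t=0.8800 [x] (6,4) — stop
  → r_3 = 0.8800
beam 4: φ=135°, α=30°
  cosα=0.8660 sinα=0.5000 | (5,5) | tMaxX 0.5081 tMaxY 1.5600 | tΔX 1.1547 tΔY 2.0000
    t=0.5081 [x] (6,5) — stop
  → r_4 = 0.5081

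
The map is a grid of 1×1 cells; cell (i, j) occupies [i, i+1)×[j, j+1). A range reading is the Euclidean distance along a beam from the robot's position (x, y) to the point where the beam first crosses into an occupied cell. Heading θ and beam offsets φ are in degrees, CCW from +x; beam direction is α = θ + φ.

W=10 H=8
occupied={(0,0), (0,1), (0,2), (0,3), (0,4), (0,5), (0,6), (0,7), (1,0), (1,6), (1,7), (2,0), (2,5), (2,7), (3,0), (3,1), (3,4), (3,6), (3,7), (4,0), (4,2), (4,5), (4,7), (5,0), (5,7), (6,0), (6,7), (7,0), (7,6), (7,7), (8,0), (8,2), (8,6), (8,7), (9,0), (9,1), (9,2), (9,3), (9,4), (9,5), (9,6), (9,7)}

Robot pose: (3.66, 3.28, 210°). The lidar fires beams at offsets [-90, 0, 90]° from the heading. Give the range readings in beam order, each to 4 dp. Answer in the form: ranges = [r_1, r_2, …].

beam 1: φ=-90°, α=120°
  direction (-0.5000, 0.8660); cell (3,3); t to first gridline: x 1.3200, y 0.8314 (then +2.0000 / +1.1547)
    (3,4) via y @ 0.8314  # hit
  → r_1 = 0.8314
beam 2: φ=0°, α=210°
  direction (-0.8660, -0.5000); cell (3,3); t to first gridline: x 0.7621, y 0.5600 (then +1.1547 / +2.0000)
    (3,2) via y @ 0.5600
    (2,2) via x @ 0.7621
    (1,2) via x @ 1.9168
    (1,1) via y @ 2.5600
    (0,1) via x @ 3.0715  # hit
  → r_2 = 3.0715
beam 3: φ=90°, α=300°
  direction (0.5000, -0.8660); cell (3,3); t to first gridline: x 0.6800, y 0.3233 (then +2.0000 / +1.1547)
    (3,2) via y @ 0.3233
    (4,2) via x @ 0.6800  # hit
  → r_3 = 0.6800

ranges = [0.8314, 3.0715, 0.6800]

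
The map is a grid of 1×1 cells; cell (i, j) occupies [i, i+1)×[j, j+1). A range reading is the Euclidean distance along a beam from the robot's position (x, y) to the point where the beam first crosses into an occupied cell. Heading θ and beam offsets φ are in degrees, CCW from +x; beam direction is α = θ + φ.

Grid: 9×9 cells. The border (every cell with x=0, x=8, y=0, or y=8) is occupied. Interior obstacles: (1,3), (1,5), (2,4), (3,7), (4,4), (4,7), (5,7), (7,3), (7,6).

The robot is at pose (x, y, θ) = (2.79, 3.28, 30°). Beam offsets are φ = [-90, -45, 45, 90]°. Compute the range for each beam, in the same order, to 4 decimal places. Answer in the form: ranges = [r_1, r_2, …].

beam 1: φ=-90°, α=300°
  d=(0.5000,-0.8660)  start (2,3)  tX=0.4200 tY=0.3233  stride 1/|dx|=2.0000 1/|dy|=1.1547
    cross y-line → (2,2), t=0.3233
    cross x-line → (3,2), t=0.4200
    cross y-line → (3,1), t=1.4780
    cross x-line → (4,1), t=2.4200
    cross y-line → (4,0), t=2.6327 (wall)
  → r_1 = 2.6327
beam 2: φ=-45°, α=345°
  d=(0.9659,-0.2588)  start (2,3)  tX=0.2174 tY=1.0818  stride 1/|dx|=1.0353 1/|dy|=3.8637
    cross x-line → (3,3), t=0.2174
    cross y-line → (3,2), t=1.0818
    cross x-line → (4,2), t=1.2527
    cross x-line → (5,2), t=2.2880
    cross x-line → (6,2), t=3.3232
    cross x-line → (7,2), t=4.3585
    cross y-line → (7,1), t=4.9455
    cross x-line → (8,1), t=5.3938 (wall)
  → r_2 = 5.3938
beam 3: φ=45°, α=75°
  d=(0.2588,0.9659)  start (2,3)  tX=0.8114 tY=0.7454  stride 1/|dx|=3.8637 1/|dy|=1.0353
    cross y-line → (2,4), t=0.7454 (wall)
  → r_3 = 0.7454
beam 4: φ=90°, α=120°
  d=(-0.5000,0.8660)  start (2,3)  tX=1.5800 tY=0.8314  stride 1/|dx|=2.0000 1/|dy|=1.1547
    cross y-line → (2,4), t=0.8314 (wall)
  → r_4 = 0.8314

ranges = [2.6327, 5.3938, 0.7454, 0.8314]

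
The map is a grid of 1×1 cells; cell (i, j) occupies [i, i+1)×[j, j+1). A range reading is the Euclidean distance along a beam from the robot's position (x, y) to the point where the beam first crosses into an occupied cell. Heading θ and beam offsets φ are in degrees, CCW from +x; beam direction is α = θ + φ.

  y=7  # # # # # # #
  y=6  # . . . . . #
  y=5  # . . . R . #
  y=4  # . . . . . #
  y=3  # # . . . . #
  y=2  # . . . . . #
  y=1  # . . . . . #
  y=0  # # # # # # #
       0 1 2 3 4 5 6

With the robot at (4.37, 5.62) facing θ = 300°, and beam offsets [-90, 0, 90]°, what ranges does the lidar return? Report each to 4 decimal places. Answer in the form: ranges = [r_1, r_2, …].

beam 1: φ=-90°, α=210°
  dir = (cos 210°, sin 210°) = (-0.8660, -0.5000); from cell (4,5)
  next x-line at t=0.4272, next y-line at t=1.2400; Δt_x=1.1547, Δt_y=2.0000
    x: enter (3,5) at t=0.4272
    y: enter (3,4) at t=1.2400
    x: enter (2,4) at t=1.5819
    x: enter (1,4) at t=2.7366
    y: enter (1,3) at t=3.2400 ← occupied
  → r_1 = 3.2400
beam 2: φ=0°, α=300°
  dir = (cos 300°, sin 300°) = (0.5000, -0.8660); from cell (4,5)
  next x-line at t=1.2600, next y-line at t=0.7159; Δt_x=2.0000, Δt_y=1.1547
    y: enter (4,4) at t=0.7159
    x: enter (5,4) at t=1.2600
    y: enter (5,3) at t=1.8706
    y: enter (5,2) at t=3.0253
    x: enter (6,2) at t=3.2600 ← occupied
  → r_2 = 3.2600
beam 3: φ=90°, α=30°
  dir = (cos 30°, sin 30°) = (0.8660, 0.5000); from cell (4,5)
  next x-line at t=0.7275, next y-line at t=0.7600; Δt_x=1.1547, Δt_y=2.0000
    x: enter (5,5) at t=0.7275
    y: enter (5,6) at t=0.7600
    x: enter (6,6) at t=1.8822 ← occupied
  → r_3 = 1.8822

ranges = [3.2400, 3.2600, 1.8822]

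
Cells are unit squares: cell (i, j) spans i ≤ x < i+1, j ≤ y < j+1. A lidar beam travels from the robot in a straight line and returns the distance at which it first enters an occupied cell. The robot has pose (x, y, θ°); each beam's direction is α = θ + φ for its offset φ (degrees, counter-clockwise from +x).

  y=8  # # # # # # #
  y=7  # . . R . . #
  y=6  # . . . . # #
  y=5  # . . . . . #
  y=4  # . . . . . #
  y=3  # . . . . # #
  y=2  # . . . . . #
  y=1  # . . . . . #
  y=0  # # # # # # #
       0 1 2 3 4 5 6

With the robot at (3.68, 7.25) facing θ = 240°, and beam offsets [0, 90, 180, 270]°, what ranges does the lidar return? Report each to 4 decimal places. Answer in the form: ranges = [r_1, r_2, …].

ranges = [5.3600, 1.5242, 0.8660, 1.5000]

beam 1: φ=0°, α=240°
  direction (-0.5000, -0.8660); cell (3,7); t to first gridline: x 1.3600, y 0.2887 (then +2.0000 / +1.1547)
    (3,6) via y @ 0.2887
    (2,6) via x @ 1.3600
    (2,5) via y @ 1.4434
    (2,4) via y @ 2.5981
    (1,4) via x @ 3.3600
    (1,3) via y @ 3.7528
    (1,2) via y @ 4.9075
    (0,2) via x @ 5.3600  # hit
  → r_1 = 5.3600
beam 2: φ=90°, α=330°
  direction (0.8660, -0.5000); cell (3,7); t to first gridline: x 0.3695, y 0.5000 (then +1.1547 / +2.0000)
    (4,7) via x @ 0.3695
    (4,6) via y @ 0.5000
    (5,6) via x @ 1.5242  # hit
  → r_2 = 1.5242
beam 3: φ=180°, α=60°
  direction (0.5000, 0.8660); cell (3,7); t to first gridline: x 0.6400, y 0.8660 (then +2.0000 / +1.1547)
    (4,7) via x @ 0.6400
    (4,8) via y @ 0.8660  # hit
  → r_3 = 0.8660
beam 4: φ=270°, α=150°
  direction (-0.8660, 0.5000); cell (3,7); t to first gridline: x 0.7852, y 1.5000 (then +1.1547 / +2.0000)
    (2,7) via x @ 0.7852
    (2,8) via y @ 1.5000  # hit
  → r_4 = 1.5000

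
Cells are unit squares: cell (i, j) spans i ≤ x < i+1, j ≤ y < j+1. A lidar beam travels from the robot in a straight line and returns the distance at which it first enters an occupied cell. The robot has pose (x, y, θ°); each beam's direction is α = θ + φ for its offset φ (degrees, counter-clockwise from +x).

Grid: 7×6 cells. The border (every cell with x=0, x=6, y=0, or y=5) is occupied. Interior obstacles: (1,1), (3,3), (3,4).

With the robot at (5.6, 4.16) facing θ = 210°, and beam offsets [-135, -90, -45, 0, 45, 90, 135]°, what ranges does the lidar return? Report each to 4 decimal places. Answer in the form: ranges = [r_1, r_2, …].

beam 1: φ=-135°, α=75°
  d=(0.2588,0.9659)  start (5,4)  tX=1.5455 tY=0.8696  stride 1/|dx|=3.8637 1/|dy|=1.0353
    cross y-line → (5,5), t=0.8696 (wall)
  → r_1 = 0.8696
beam 2: φ=-90°, α=120°
  d=(-0.5000,0.8660)  start (5,4)  tX=1.2000 tY=0.9699  stride 1/|dx|=2.0000 1/|dy|=1.1547
    cross y-line → (5,5), t=0.9699 (wall)
  → r_2 = 0.9699
beam 3: φ=-45°, α=165°
  d=(-0.9659,0.2588)  start (5,4)  tX=0.6212 tY=3.2455  stride 1/|dx|=1.0353 1/|dy|=3.8637
    cross x-line → (4,4), t=0.6212
    cross x-line → (3,4), t=1.6564 (wall)
  → r_3 = 1.6564
beam 4: φ=0°, α=210°
  d=(-0.8660,-0.5000)  start (5,4)  tX=0.6928 tY=0.3200  stride 1/|dx|=1.1547 1/|dy|=2.0000
    cross y-line → (5,3), t=0.3200
    cross x-line → (4,3), t=0.6928
    cross x-line → (3,3), t=1.8475 (wall)
  → r_4 = 1.8475
beam 5: φ=45°, α=255°
  d=(-0.2588,-0.9659)  start (5,4)  tX=2.3182 tY=0.1656  stride 1/|dx|=3.8637 1/|dy|=1.0353
    cross y-line → (5,3), t=0.1656
    cross y-line → (5,2), t=1.2009
    cross y-line → (5,1), t=2.2362
    cross x-line → (4,1), t=2.3182
    cross y-line → (4,0), t=3.2715 (wall)
  → r_5 = 3.2715
beam 6: φ=90°, α=300°
  d=(0.5000,-0.8660)  start (5,4)  tX=0.8000 tY=0.1848  stride 1/|dx|=2.0000 1/|dy|=1.1547
    cross y-line → (5,3), t=0.1848
    cross x-line → (6,3), t=0.8000 (wall)
  → r_6 = 0.8000
beam 7: φ=135°, α=345°
  d=(0.9659,-0.2588)  start (5,4)  tX=0.4141 tY=0.6182  stride 1/|dx|=1.0353 1/|dy|=3.8637
    cross x-line → (6,4), t=0.4141 (wall)
  → r_7 = 0.4141

ranges = [0.8696, 0.9699, 1.6564, 1.8475, 3.2715, 0.8000, 0.4141]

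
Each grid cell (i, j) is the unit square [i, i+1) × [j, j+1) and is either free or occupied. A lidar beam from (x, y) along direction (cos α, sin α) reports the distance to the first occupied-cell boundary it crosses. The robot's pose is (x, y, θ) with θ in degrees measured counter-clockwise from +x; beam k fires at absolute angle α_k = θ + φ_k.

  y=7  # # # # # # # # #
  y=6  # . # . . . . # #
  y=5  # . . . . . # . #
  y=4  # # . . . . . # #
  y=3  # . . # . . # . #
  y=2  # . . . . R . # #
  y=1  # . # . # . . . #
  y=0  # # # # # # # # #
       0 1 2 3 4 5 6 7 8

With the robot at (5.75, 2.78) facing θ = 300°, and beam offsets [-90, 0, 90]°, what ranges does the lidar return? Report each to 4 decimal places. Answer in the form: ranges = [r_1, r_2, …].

ranges = [1.5600, 2.0554, 0.4400]

beam 1: φ=-90°, α=210°
  cosα=-0.8660 sinα=-0.5000 | (5,2) | tMaxX 0.8660 tMaxY 1.5600 | tΔX 1.1547 tΔY 2.0000
    t=0.8660 [x] (4,2)
    t=1.5600 [y] (4,1) — stop
  → r_1 = 1.5600
beam 2: φ=0°, α=300°
  cosα=0.5000 sinα=-0.8660 | (5,2) | tMaxX 0.5000 tMaxY 0.9007 | tΔX 2.0000 tΔY 1.1547
    t=0.5000 [x] (6,2)
    t=0.9007 [y] (6,1)
    t=2.0554 [y] (6,0) — stop
  → r_2 = 2.0554
beam 3: φ=90°, α=30°
  cosα=0.8660 sinα=0.5000 | (5,2) | tMaxX 0.2887 tMaxY 0.4400 | tΔX 1.1547 tΔY 2.0000
    t=0.2887 [x] (6,2)
    t=0.4400 [y] (6,3) — stop
  → r_3 = 0.4400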